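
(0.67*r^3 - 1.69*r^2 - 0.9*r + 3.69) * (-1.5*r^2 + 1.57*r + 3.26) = -1.005*r^5 + 3.5869*r^4 + 0.8809*r^3 - 12.4574*r^2 + 2.8593*r + 12.0294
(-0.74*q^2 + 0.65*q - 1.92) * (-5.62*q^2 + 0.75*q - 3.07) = 4.1588*q^4 - 4.208*q^3 + 13.5497*q^2 - 3.4355*q + 5.8944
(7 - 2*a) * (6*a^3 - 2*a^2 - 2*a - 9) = -12*a^4 + 46*a^3 - 10*a^2 + 4*a - 63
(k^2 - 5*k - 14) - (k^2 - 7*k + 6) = 2*k - 20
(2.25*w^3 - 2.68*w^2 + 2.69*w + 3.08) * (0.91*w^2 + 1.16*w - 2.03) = 2.0475*w^5 + 0.1712*w^4 - 5.2284*w^3 + 11.3636*w^2 - 1.8879*w - 6.2524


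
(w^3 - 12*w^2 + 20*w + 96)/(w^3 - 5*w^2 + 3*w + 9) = (w^3 - 12*w^2 + 20*w + 96)/(w^3 - 5*w^2 + 3*w + 9)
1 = 1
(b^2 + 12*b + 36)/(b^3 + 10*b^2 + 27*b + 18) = (b + 6)/(b^2 + 4*b + 3)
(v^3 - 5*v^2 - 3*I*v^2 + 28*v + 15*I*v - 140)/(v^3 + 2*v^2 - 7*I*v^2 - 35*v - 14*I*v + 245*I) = (v + 4*I)/(v + 7)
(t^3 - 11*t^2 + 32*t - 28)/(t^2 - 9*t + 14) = t - 2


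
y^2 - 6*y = y*(y - 6)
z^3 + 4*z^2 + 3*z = z*(z + 1)*(z + 3)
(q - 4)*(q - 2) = q^2 - 6*q + 8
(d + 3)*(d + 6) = d^2 + 9*d + 18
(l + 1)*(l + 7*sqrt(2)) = l^2 + l + 7*sqrt(2)*l + 7*sqrt(2)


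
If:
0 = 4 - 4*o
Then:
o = 1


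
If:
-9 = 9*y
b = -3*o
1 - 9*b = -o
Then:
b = 3/28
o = -1/28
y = -1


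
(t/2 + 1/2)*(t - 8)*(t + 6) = t^3/2 - t^2/2 - 25*t - 24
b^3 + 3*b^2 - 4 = (b - 1)*(b + 2)^2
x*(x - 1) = x^2 - x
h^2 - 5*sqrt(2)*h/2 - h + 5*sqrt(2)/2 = (h - 1)*(h - 5*sqrt(2)/2)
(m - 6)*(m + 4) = m^2 - 2*m - 24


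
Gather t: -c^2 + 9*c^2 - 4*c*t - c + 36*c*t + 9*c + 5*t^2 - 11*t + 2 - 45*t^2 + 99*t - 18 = 8*c^2 + 8*c - 40*t^2 + t*(32*c + 88) - 16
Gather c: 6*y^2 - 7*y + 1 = 6*y^2 - 7*y + 1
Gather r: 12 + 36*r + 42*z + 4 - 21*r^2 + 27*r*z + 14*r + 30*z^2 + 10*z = -21*r^2 + r*(27*z + 50) + 30*z^2 + 52*z + 16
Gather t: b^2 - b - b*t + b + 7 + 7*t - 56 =b^2 + t*(7 - b) - 49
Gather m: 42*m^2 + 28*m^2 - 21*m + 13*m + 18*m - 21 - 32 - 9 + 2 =70*m^2 + 10*m - 60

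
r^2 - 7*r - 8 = (r - 8)*(r + 1)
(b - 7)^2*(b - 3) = b^3 - 17*b^2 + 91*b - 147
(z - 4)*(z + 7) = z^2 + 3*z - 28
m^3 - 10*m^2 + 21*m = m*(m - 7)*(m - 3)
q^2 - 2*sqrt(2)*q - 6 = (q - 3*sqrt(2))*(q + sqrt(2))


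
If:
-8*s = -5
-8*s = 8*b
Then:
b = -5/8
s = 5/8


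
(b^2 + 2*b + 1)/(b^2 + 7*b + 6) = (b + 1)/(b + 6)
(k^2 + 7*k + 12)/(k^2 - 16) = (k + 3)/(k - 4)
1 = 1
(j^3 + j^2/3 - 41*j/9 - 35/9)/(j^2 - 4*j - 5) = (9*j^2 - 6*j - 35)/(9*(j - 5))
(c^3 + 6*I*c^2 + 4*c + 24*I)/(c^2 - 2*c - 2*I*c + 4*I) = (c^2 + 8*I*c - 12)/(c - 2)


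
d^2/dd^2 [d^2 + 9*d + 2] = 2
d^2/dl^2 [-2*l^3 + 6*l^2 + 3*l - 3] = 12 - 12*l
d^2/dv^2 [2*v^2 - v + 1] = 4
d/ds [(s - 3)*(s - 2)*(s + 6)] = 3*s^2 + 2*s - 24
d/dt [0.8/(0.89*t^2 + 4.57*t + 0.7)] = (-1.424*t - 3.656)/(0.89*t^2 + 4.57*t + 0.7)^2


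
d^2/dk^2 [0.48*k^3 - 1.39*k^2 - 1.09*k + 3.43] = 2.88*k - 2.78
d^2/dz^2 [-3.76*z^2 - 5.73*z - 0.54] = -7.52000000000000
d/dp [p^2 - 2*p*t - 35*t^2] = 2*p - 2*t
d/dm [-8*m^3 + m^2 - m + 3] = -24*m^2 + 2*m - 1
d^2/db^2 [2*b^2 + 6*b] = 4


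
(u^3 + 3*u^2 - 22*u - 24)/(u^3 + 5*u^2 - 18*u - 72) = (u + 1)/(u + 3)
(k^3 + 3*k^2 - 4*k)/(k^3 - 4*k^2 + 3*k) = (k + 4)/(k - 3)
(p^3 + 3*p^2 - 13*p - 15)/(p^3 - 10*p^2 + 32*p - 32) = (p^3 + 3*p^2 - 13*p - 15)/(p^3 - 10*p^2 + 32*p - 32)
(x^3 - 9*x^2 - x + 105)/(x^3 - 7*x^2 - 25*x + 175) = (x + 3)/(x + 5)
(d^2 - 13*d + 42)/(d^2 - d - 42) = (d - 6)/(d + 6)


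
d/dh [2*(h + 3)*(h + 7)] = 4*h + 20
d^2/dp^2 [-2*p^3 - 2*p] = -12*p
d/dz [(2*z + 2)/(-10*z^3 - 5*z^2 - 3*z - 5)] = 2*(20*z^3 + 35*z^2 + 10*z - 2)/(100*z^6 + 100*z^5 + 85*z^4 + 130*z^3 + 59*z^2 + 30*z + 25)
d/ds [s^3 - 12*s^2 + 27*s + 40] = 3*s^2 - 24*s + 27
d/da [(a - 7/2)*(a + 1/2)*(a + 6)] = 3*a^2 + 6*a - 79/4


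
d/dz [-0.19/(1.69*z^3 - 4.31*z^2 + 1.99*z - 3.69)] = (0.9633*z^2 - 1.6378*z + 0.3781)/(1.69*z^3 - 4.31*z^2 + 1.99*z - 3.69)^2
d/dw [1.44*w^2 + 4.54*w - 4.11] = 2.88*w + 4.54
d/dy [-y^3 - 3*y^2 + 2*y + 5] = -3*y^2 - 6*y + 2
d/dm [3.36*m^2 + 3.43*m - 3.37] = 6.72*m + 3.43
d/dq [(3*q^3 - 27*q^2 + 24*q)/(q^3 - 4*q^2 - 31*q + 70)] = 3*(5*q^4 - 78*q^3 + 521*q^2 - 1260*q + 560)/(q^6 - 8*q^5 - 46*q^4 + 388*q^3 + 401*q^2 - 4340*q + 4900)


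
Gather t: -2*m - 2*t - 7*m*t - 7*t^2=-2*m - 7*t^2 + t*(-7*m - 2)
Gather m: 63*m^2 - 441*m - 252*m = 63*m^2 - 693*m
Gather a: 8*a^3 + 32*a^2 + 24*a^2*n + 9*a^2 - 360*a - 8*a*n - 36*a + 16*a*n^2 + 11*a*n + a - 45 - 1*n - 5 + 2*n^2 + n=8*a^3 + a^2*(24*n + 41) + a*(16*n^2 + 3*n - 395) + 2*n^2 - 50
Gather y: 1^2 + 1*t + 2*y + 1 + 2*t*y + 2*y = t + y*(2*t + 4) + 2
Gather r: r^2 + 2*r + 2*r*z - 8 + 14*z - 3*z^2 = r^2 + r*(2*z + 2) - 3*z^2 + 14*z - 8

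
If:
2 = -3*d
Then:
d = -2/3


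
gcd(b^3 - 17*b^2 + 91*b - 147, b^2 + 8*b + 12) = 1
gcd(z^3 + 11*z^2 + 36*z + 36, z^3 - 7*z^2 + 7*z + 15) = 1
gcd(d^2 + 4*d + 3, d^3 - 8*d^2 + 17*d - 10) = 1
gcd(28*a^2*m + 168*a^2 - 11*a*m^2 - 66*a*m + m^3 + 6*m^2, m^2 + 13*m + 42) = m + 6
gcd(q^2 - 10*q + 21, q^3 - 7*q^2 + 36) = q - 3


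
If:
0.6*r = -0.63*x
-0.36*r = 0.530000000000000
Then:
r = -1.47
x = 1.40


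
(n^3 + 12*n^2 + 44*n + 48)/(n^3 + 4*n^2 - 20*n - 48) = (n + 4)/(n - 4)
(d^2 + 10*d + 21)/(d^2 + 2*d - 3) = (d + 7)/(d - 1)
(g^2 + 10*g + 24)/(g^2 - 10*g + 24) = (g^2 + 10*g + 24)/(g^2 - 10*g + 24)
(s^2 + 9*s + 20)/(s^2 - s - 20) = (s + 5)/(s - 5)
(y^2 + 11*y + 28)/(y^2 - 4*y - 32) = (y + 7)/(y - 8)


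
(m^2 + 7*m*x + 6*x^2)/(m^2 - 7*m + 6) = (m^2 + 7*m*x + 6*x^2)/(m^2 - 7*m + 6)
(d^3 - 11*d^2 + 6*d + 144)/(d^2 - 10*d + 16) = (d^2 - 3*d - 18)/(d - 2)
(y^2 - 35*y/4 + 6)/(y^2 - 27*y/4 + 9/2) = (y - 8)/(y - 6)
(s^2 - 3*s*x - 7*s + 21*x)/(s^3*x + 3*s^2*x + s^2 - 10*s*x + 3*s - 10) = (s^2 - 3*s*x - 7*s + 21*x)/(s^3*x + 3*s^2*x + s^2 - 10*s*x + 3*s - 10)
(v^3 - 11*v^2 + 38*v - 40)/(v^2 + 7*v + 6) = (v^3 - 11*v^2 + 38*v - 40)/(v^2 + 7*v + 6)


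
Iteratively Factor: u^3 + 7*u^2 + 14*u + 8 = (u + 4)*(u^2 + 3*u + 2) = (u + 1)*(u + 4)*(u + 2)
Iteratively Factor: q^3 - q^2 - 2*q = (q)*(q^2 - q - 2) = q*(q - 2)*(q + 1)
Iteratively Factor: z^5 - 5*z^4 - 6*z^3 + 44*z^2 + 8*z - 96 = (z - 2)*(z^4 - 3*z^3 - 12*z^2 + 20*z + 48) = (z - 2)*(z + 2)*(z^3 - 5*z^2 - 2*z + 24) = (z - 3)*(z - 2)*(z + 2)*(z^2 - 2*z - 8) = (z - 4)*(z - 3)*(z - 2)*(z + 2)*(z + 2)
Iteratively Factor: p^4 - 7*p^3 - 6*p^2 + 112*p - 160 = (p + 4)*(p^3 - 11*p^2 + 38*p - 40) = (p - 2)*(p + 4)*(p^2 - 9*p + 20) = (p - 4)*(p - 2)*(p + 4)*(p - 5)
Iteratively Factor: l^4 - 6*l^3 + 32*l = (l - 4)*(l^3 - 2*l^2 - 8*l) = l*(l - 4)*(l^2 - 2*l - 8) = l*(l - 4)*(l + 2)*(l - 4)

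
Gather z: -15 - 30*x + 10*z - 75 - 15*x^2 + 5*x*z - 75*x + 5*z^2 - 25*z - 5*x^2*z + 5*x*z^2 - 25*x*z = -15*x^2 - 105*x + z^2*(5*x + 5) + z*(-5*x^2 - 20*x - 15) - 90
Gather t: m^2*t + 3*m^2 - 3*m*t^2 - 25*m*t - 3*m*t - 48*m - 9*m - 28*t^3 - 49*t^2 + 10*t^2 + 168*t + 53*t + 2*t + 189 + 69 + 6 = 3*m^2 - 57*m - 28*t^3 + t^2*(-3*m - 39) + t*(m^2 - 28*m + 223) + 264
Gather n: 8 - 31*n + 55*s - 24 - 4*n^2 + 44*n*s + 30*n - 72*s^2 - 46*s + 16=-4*n^2 + n*(44*s - 1) - 72*s^2 + 9*s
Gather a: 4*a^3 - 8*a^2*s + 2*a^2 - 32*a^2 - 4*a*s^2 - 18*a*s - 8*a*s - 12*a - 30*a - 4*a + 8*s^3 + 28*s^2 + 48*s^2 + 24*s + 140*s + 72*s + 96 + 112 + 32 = 4*a^3 + a^2*(-8*s - 30) + a*(-4*s^2 - 26*s - 46) + 8*s^3 + 76*s^2 + 236*s + 240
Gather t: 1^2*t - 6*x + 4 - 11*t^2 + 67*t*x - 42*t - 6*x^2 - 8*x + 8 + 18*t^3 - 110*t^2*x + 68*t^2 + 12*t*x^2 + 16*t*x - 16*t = 18*t^3 + t^2*(57 - 110*x) + t*(12*x^2 + 83*x - 57) - 6*x^2 - 14*x + 12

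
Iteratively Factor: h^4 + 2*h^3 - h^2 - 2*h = (h + 1)*(h^3 + h^2 - 2*h) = (h - 1)*(h + 1)*(h^2 + 2*h) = h*(h - 1)*(h + 1)*(h + 2)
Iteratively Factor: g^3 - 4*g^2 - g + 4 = (g + 1)*(g^2 - 5*g + 4) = (g - 4)*(g + 1)*(g - 1)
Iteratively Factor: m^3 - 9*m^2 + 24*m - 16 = (m - 4)*(m^2 - 5*m + 4) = (m - 4)*(m - 1)*(m - 4)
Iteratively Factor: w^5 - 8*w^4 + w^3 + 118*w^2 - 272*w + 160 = (w - 1)*(w^4 - 7*w^3 - 6*w^2 + 112*w - 160) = (w - 2)*(w - 1)*(w^3 - 5*w^2 - 16*w + 80) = (w - 5)*(w - 2)*(w - 1)*(w^2 - 16) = (w - 5)*(w - 4)*(w - 2)*(w - 1)*(w + 4)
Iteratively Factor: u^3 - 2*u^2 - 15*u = (u - 5)*(u^2 + 3*u) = u*(u - 5)*(u + 3)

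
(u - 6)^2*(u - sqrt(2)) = u^3 - 12*u^2 - sqrt(2)*u^2 + 12*sqrt(2)*u + 36*u - 36*sqrt(2)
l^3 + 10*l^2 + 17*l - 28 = (l - 1)*(l + 4)*(l + 7)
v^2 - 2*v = v*(v - 2)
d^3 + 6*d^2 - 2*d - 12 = (d + 6)*(d - sqrt(2))*(d + sqrt(2))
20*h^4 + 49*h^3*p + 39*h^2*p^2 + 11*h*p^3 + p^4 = (h + p)^2*(4*h + p)*(5*h + p)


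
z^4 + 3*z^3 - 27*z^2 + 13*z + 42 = (z - 3)*(z - 2)*(z + 1)*(z + 7)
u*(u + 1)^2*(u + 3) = u^4 + 5*u^3 + 7*u^2 + 3*u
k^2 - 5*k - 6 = (k - 6)*(k + 1)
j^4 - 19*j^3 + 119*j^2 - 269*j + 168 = (j - 8)*(j - 7)*(j - 3)*(j - 1)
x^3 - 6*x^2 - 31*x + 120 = (x - 8)*(x - 3)*(x + 5)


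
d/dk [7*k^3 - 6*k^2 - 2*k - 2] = 21*k^2 - 12*k - 2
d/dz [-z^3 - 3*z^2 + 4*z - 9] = -3*z^2 - 6*z + 4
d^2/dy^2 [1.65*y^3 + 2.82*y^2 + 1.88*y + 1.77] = 9.9*y + 5.64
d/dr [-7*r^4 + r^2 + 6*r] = -28*r^3 + 2*r + 6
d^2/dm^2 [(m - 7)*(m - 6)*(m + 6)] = 6*m - 14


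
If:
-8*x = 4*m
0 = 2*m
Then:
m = 0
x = 0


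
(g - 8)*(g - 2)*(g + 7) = g^3 - 3*g^2 - 54*g + 112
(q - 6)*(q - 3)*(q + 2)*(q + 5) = q^4 - 2*q^3 - 35*q^2 + 36*q + 180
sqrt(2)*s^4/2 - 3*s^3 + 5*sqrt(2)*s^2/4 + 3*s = s*(s - 2*sqrt(2))*(s - 3*sqrt(2)/2)*(sqrt(2)*s/2 + 1/2)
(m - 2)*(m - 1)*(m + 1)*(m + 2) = m^4 - 5*m^2 + 4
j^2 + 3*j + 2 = (j + 1)*(j + 2)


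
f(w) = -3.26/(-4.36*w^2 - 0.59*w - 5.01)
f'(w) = -3.26*(8.72*w + 0.59)/(-4.36*w^2 - 0.59*w - 5.01)^2 = (-28.4272*w - 1.9234)/(4.36*w^2 + 0.59*w + 5.01)^2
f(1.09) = 0.30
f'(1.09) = -0.28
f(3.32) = 0.06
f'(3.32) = -0.03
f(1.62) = 0.19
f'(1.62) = -0.16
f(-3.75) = 0.05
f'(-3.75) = 0.03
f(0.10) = 0.64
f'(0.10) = -0.18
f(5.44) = 0.02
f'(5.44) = -0.01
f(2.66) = 0.09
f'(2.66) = -0.06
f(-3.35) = 0.06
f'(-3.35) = 0.03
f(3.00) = 0.07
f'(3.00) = -0.04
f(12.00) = 0.01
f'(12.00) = -0.00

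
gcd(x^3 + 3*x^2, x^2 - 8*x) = x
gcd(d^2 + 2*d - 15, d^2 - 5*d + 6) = d - 3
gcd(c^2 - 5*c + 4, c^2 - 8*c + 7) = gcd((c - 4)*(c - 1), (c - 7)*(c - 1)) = c - 1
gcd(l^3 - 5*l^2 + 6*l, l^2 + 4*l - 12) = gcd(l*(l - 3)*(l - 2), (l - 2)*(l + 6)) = l - 2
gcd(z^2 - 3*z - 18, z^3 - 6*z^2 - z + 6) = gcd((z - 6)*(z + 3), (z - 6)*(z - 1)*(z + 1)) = z - 6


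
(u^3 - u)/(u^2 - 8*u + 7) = u*(u + 1)/(u - 7)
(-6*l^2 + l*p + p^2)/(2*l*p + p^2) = (-6*l^2 + l*p + p^2)/(p*(2*l + p))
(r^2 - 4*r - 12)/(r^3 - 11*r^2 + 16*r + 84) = 1/(r - 7)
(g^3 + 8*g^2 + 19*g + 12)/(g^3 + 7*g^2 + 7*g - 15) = (g^2 + 5*g + 4)/(g^2 + 4*g - 5)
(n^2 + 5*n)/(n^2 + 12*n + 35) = n/(n + 7)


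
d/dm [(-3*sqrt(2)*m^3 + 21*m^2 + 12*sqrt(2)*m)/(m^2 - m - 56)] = 3*(-m*(2*m - 1)*(-sqrt(2)*m^2 + 7*m + 4*sqrt(2)) + (-m^2 + m + 56)*(3*sqrt(2)*m^2 - 14*m - 4*sqrt(2)))/(-m^2 + m + 56)^2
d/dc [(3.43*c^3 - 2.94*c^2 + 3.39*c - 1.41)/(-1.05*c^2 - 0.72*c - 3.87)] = (-3.6015*c^4 - 4.9392*c^3 - 34.146*c^2 + 19.7946*c - 14.1345)/(1.1025*c^4 + 1.512*c^3 + 8.6454*c^2 + 5.5728*c + 14.9769)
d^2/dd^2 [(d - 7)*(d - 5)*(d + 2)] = 6*d - 20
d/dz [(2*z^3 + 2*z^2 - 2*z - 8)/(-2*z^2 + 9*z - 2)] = 2*(-2*z^4 + 18*z^3 + z^2 - 20*z + 38)/(4*z^4 - 36*z^3 + 89*z^2 - 36*z + 4)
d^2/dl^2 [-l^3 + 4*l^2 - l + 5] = 8 - 6*l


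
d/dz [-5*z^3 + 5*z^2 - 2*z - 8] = -15*z^2 + 10*z - 2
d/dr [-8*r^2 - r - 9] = -16*r - 1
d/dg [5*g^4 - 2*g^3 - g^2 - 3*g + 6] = 20*g^3 - 6*g^2 - 2*g - 3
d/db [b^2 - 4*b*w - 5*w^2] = 2*b - 4*w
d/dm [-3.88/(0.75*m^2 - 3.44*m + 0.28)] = (5.82*m - 13.3472)/(0.75*m^2 - 3.44*m + 0.28)^2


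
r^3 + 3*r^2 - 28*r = r*(r - 4)*(r + 7)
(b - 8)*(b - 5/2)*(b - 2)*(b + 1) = b^4 - 23*b^3/2 + 57*b^2/2 + b - 40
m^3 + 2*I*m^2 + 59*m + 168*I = (m - 8*I)*(m + 3*I)*(m + 7*I)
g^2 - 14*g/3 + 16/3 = (g - 8/3)*(g - 2)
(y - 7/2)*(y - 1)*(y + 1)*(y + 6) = y^4 + 5*y^3/2 - 22*y^2 - 5*y/2 + 21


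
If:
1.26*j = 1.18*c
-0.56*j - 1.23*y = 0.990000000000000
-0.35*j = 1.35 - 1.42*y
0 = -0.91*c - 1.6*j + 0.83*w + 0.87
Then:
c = -2.67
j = -2.50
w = -8.80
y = 0.33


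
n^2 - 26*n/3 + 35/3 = (n - 7)*(n - 5/3)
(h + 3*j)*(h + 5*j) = h^2 + 8*h*j + 15*j^2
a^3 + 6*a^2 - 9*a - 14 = (a - 2)*(a + 1)*(a + 7)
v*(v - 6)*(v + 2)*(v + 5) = v^4 + v^3 - 32*v^2 - 60*v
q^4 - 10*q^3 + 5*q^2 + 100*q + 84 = (q - 7)*(q - 6)*(q + 1)*(q + 2)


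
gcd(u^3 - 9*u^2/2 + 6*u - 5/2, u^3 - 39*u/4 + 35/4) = u^2 - 7*u/2 + 5/2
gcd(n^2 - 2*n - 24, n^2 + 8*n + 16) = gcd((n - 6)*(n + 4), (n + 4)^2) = n + 4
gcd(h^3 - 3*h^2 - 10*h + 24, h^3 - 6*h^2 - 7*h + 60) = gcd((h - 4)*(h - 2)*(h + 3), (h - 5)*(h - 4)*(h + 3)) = h^2 - h - 12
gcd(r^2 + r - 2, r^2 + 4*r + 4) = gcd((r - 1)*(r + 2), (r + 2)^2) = r + 2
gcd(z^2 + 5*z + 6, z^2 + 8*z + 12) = z + 2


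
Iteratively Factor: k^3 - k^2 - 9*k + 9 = (k - 3)*(k^2 + 2*k - 3) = (k - 3)*(k - 1)*(k + 3)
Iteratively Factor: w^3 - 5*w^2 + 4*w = (w - 1)*(w^2 - 4*w) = (w - 4)*(w - 1)*(w)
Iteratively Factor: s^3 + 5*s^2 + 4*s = (s)*(s^2 + 5*s + 4) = s*(s + 1)*(s + 4)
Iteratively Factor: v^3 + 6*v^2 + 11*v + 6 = (v + 3)*(v^2 + 3*v + 2) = (v + 1)*(v + 3)*(v + 2)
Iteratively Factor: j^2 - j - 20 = (j - 5)*(j + 4)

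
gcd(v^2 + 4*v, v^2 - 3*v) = v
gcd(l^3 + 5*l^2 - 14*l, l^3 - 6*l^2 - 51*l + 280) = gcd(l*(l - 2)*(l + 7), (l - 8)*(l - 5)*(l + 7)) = l + 7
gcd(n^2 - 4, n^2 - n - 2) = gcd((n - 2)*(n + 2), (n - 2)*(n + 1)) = n - 2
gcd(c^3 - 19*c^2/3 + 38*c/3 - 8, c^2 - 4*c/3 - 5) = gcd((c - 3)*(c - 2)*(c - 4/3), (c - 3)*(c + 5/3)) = c - 3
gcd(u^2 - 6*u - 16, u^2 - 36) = 1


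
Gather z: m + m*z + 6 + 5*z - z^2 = m - z^2 + z*(m + 5) + 6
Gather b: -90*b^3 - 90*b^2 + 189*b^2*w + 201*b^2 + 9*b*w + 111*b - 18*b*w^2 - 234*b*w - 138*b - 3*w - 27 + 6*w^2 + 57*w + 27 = -90*b^3 + b^2*(189*w + 111) + b*(-18*w^2 - 225*w - 27) + 6*w^2 + 54*w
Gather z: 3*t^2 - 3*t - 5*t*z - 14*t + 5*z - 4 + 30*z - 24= 3*t^2 - 17*t + z*(35 - 5*t) - 28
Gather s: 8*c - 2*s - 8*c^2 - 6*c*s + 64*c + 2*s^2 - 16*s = -8*c^2 + 72*c + 2*s^2 + s*(-6*c - 18)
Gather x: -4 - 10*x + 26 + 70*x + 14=60*x + 36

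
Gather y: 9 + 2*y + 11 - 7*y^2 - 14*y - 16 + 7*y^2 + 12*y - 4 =0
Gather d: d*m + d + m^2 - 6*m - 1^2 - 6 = d*(m + 1) + m^2 - 6*m - 7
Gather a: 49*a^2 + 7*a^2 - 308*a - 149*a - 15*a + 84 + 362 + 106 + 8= 56*a^2 - 472*a + 560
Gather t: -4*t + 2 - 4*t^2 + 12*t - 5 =-4*t^2 + 8*t - 3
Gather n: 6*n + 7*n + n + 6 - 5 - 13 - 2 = 14*n - 14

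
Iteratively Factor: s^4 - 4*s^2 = (s)*(s^3 - 4*s) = s*(s - 2)*(s^2 + 2*s) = s*(s - 2)*(s + 2)*(s)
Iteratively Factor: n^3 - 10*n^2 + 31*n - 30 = (n - 5)*(n^2 - 5*n + 6) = (n - 5)*(n - 2)*(n - 3)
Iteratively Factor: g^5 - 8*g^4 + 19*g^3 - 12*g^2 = (g)*(g^4 - 8*g^3 + 19*g^2 - 12*g) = g^2*(g^3 - 8*g^2 + 19*g - 12) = g^2*(g - 3)*(g^2 - 5*g + 4) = g^2*(g - 4)*(g - 3)*(g - 1)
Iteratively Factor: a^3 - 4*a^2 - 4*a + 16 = (a - 4)*(a^2 - 4) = (a - 4)*(a - 2)*(a + 2)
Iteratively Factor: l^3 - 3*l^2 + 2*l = (l - 1)*(l^2 - 2*l) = (l - 2)*(l - 1)*(l)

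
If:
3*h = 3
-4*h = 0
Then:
No Solution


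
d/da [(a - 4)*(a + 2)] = 2*a - 2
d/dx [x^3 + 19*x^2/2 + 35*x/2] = 3*x^2 + 19*x + 35/2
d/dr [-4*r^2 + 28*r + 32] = 28 - 8*r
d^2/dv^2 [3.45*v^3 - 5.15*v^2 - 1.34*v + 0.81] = 20.7*v - 10.3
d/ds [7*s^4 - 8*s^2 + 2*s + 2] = 28*s^3 - 16*s + 2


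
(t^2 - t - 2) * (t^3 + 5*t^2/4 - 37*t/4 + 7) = t^5 + t^4/4 - 25*t^3/2 + 55*t^2/4 + 23*t/2 - 14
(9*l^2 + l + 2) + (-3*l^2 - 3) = 6*l^2 + l - 1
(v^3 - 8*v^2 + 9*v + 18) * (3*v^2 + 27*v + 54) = 3*v^5 + 3*v^4 - 135*v^3 - 135*v^2 + 972*v + 972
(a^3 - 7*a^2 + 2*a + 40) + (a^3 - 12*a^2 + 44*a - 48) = 2*a^3 - 19*a^2 + 46*a - 8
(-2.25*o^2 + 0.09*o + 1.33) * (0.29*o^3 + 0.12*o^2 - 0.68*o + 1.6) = -0.6525*o^5 - 0.2439*o^4 + 1.9265*o^3 - 3.5016*o^2 - 0.7604*o + 2.128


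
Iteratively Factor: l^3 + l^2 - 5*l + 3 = (l - 1)*(l^2 + 2*l - 3) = (l - 1)^2*(l + 3)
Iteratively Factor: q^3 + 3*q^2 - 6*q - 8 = (q + 1)*(q^2 + 2*q - 8) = (q + 1)*(q + 4)*(q - 2)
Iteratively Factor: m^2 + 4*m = (m + 4)*(m)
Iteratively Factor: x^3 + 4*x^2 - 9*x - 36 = (x + 3)*(x^2 + x - 12) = (x - 3)*(x + 3)*(x + 4)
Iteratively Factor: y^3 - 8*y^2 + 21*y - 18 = (y - 3)*(y^2 - 5*y + 6) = (y - 3)^2*(y - 2)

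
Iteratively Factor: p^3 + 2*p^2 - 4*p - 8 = (p + 2)*(p^2 - 4) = (p + 2)^2*(p - 2)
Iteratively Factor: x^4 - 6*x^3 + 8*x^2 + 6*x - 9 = (x + 1)*(x^3 - 7*x^2 + 15*x - 9) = (x - 1)*(x + 1)*(x^2 - 6*x + 9) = (x - 3)*(x - 1)*(x + 1)*(x - 3)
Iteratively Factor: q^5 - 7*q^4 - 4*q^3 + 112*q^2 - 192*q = (q + 4)*(q^4 - 11*q^3 + 40*q^2 - 48*q) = (q - 4)*(q + 4)*(q^3 - 7*q^2 + 12*q) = q*(q - 4)*(q + 4)*(q^2 - 7*q + 12) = q*(q - 4)^2*(q + 4)*(q - 3)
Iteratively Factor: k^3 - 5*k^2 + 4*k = (k)*(k^2 - 5*k + 4) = k*(k - 4)*(k - 1)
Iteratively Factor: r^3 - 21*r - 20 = (r + 4)*(r^2 - 4*r - 5) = (r - 5)*(r + 4)*(r + 1)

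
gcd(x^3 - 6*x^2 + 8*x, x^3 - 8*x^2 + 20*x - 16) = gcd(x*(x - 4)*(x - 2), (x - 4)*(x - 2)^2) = x^2 - 6*x + 8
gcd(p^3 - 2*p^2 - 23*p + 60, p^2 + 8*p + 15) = p + 5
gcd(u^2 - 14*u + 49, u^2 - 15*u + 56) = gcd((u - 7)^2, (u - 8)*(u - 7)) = u - 7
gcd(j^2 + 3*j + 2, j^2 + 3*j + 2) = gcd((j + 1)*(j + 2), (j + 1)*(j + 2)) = j^2 + 3*j + 2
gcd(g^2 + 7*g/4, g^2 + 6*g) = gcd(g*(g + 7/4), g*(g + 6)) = g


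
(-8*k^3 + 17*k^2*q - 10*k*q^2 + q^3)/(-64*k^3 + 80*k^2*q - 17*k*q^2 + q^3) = (-k + q)/(-8*k + q)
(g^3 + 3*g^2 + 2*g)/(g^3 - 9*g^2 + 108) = g*(g^2 + 3*g + 2)/(g^3 - 9*g^2 + 108)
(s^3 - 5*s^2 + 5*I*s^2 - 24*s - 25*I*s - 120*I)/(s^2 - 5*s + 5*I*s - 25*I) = (s^2 - 5*s - 24)/(s - 5)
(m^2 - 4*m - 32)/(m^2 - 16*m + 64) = (m + 4)/(m - 8)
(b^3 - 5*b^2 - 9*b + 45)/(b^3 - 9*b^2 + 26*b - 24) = (b^2 - 2*b - 15)/(b^2 - 6*b + 8)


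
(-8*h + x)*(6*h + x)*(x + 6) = -48*h^2*x - 288*h^2 - 2*h*x^2 - 12*h*x + x^3 + 6*x^2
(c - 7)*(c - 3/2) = c^2 - 17*c/2 + 21/2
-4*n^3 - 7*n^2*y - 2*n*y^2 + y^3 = (-4*n + y)*(n + y)^2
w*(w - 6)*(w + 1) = w^3 - 5*w^2 - 6*w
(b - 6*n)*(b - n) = b^2 - 7*b*n + 6*n^2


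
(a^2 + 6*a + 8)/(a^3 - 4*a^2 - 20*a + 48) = (a + 2)/(a^2 - 8*a + 12)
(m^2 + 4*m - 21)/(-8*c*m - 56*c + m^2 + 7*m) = (3 - m)/(8*c - m)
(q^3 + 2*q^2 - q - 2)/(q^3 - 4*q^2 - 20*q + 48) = (q^3 + 2*q^2 - q - 2)/(q^3 - 4*q^2 - 20*q + 48)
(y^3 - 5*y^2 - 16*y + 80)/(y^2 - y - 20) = y - 4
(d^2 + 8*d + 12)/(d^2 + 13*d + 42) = (d + 2)/(d + 7)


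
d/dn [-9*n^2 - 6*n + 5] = -18*n - 6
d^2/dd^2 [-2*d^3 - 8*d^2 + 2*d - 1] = -12*d - 16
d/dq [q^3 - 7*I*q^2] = q*(3*q - 14*I)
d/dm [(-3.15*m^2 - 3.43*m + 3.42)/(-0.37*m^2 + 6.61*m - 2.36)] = (-22.0906*m^2 + 17.3988*m - 14.5114)/(0.1369*m^4 - 4.8914*m^3 + 45.4385*m^2 - 31.1992*m + 5.5696)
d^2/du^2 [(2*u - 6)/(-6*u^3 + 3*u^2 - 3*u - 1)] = 12*(-3*(u - 3)*(6*u^2 - 2*u + 1)^2 + (6*u^2 - 2*u + (u - 3)*(6*u - 1) + 1)*(6*u^3 - 3*u^2 + 3*u + 1))/(6*u^3 - 3*u^2 + 3*u + 1)^3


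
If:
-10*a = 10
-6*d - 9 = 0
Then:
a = -1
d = -3/2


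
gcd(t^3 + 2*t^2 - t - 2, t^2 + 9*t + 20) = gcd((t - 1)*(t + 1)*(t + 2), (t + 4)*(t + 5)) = 1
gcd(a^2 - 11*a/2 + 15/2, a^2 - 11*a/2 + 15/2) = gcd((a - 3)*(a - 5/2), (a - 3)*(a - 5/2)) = a^2 - 11*a/2 + 15/2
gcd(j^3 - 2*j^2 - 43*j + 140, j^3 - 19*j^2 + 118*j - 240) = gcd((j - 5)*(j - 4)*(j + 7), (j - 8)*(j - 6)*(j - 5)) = j - 5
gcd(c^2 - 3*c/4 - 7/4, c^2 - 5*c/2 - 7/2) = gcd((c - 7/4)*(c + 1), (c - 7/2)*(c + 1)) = c + 1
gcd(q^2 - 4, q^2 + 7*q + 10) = q + 2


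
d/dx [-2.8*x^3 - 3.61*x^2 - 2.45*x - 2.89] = -8.4*x^2 - 7.22*x - 2.45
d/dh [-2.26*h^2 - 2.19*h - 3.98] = -4.52*h - 2.19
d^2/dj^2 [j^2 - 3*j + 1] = 2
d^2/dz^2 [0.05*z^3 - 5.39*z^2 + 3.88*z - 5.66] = 0.3*z - 10.78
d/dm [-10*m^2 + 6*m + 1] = 6 - 20*m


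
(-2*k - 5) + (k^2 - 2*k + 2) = k^2 - 4*k - 3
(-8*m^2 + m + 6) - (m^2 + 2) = -9*m^2 + m + 4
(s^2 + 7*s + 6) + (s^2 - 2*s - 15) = 2*s^2 + 5*s - 9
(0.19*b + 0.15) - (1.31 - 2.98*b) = 3.17*b - 1.16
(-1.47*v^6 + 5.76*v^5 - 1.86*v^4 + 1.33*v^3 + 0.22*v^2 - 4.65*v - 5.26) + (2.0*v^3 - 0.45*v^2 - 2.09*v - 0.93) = -1.47*v^6 + 5.76*v^5 - 1.86*v^4 + 3.33*v^3 - 0.23*v^2 - 6.74*v - 6.19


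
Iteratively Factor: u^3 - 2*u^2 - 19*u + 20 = (u + 4)*(u^2 - 6*u + 5) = (u - 5)*(u + 4)*(u - 1)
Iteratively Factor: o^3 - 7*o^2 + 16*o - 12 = (o - 2)*(o^2 - 5*o + 6) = (o - 2)^2*(o - 3)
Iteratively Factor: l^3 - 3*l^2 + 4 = (l - 2)*(l^2 - l - 2) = (l - 2)*(l + 1)*(l - 2)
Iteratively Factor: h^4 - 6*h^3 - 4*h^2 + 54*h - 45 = (h - 3)*(h^3 - 3*h^2 - 13*h + 15) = (h - 3)*(h + 3)*(h^2 - 6*h + 5) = (h - 3)*(h - 1)*(h + 3)*(h - 5)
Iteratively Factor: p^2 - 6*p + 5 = (p - 5)*(p - 1)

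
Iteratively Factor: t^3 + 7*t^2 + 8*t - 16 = (t - 1)*(t^2 + 8*t + 16) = (t - 1)*(t + 4)*(t + 4)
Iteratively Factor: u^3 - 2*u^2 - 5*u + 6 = (u + 2)*(u^2 - 4*u + 3) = (u - 1)*(u + 2)*(u - 3)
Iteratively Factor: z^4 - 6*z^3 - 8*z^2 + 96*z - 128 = (z + 4)*(z^3 - 10*z^2 + 32*z - 32) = (z - 4)*(z + 4)*(z^2 - 6*z + 8) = (z - 4)*(z - 2)*(z + 4)*(z - 4)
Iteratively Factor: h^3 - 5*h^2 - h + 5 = (h + 1)*(h^2 - 6*h + 5) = (h - 1)*(h + 1)*(h - 5)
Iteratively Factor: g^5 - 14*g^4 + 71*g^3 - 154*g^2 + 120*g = (g - 3)*(g^4 - 11*g^3 + 38*g^2 - 40*g) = g*(g - 3)*(g^3 - 11*g^2 + 38*g - 40) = g*(g - 5)*(g - 3)*(g^2 - 6*g + 8) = g*(g - 5)*(g - 3)*(g - 2)*(g - 4)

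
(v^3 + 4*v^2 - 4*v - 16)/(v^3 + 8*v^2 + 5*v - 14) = (v^2 + 2*v - 8)/(v^2 + 6*v - 7)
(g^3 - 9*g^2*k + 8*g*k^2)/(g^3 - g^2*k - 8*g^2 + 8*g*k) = (g - 8*k)/(g - 8)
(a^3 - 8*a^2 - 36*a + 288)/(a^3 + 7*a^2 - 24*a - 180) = (a^2 - 14*a + 48)/(a^2 + a - 30)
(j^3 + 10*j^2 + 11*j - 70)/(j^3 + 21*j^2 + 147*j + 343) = (j^2 + 3*j - 10)/(j^2 + 14*j + 49)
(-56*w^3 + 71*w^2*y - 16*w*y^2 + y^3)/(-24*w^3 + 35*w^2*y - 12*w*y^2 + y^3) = (-7*w + y)/(-3*w + y)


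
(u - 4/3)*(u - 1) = u^2 - 7*u/3 + 4/3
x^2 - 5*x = x*(x - 5)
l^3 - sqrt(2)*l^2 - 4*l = l*(l - 2*sqrt(2))*(l + sqrt(2))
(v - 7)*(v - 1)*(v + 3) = v^3 - 5*v^2 - 17*v + 21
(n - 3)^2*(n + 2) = n^3 - 4*n^2 - 3*n + 18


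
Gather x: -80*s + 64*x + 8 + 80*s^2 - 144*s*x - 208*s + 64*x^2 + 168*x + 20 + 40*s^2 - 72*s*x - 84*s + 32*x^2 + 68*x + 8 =120*s^2 - 372*s + 96*x^2 + x*(300 - 216*s) + 36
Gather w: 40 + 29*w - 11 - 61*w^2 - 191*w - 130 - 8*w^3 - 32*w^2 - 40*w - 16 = -8*w^3 - 93*w^2 - 202*w - 117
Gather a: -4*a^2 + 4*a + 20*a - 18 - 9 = -4*a^2 + 24*a - 27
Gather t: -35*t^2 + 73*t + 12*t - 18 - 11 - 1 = -35*t^2 + 85*t - 30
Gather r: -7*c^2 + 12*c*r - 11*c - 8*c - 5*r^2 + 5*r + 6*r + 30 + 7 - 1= -7*c^2 - 19*c - 5*r^2 + r*(12*c + 11) + 36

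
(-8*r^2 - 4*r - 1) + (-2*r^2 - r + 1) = -10*r^2 - 5*r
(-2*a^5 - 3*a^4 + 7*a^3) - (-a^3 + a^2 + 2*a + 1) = -2*a^5 - 3*a^4 + 8*a^3 - a^2 - 2*a - 1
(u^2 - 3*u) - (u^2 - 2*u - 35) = 35 - u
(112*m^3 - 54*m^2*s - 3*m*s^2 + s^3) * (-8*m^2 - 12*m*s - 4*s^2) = -896*m^5 - 912*m^4*s + 224*m^3*s^2 + 244*m^2*s^3 - 4*s^5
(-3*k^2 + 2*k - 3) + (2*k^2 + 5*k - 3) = -k^2 + 7*k - 6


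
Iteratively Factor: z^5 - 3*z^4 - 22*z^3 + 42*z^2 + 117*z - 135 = (z + 3)*(z^4 - 6*z^3 - 4*z^2 + 54*z - 45) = (z - 5)*(z + 3)*(z^3 - z^2 - 9*z + 9) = (z - 5)*(z + 3)^2*(z^2 - 4*z + 3) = (z - 5)*(z - 3)*(z + 3)^2*(z - 1)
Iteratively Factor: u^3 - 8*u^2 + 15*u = (u - 5)*(u^2 - 3*u) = (u - 5)*(u - 3)*(u)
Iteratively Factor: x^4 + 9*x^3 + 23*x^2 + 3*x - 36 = (x - 1)*(x^3 + 10*x^2 + 33*x + 36) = (x - 1)*(x + 3)*(x^2 + 7*x + 12) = (x - 1)*(x + 3)^2*(x + 4)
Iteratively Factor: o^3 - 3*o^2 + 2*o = (o)*(o^2 - 3*o + 2) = o*(o - 1)*(o - 2)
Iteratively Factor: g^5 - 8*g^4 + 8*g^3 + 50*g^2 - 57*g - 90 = (g + 2)*(g^4 - 10*g^3 + 28*g^2 - 6*g - 45) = (g - 3)*(g + 2)*(g^3 - 7*g^2 + 7*g + 15) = (g - 3)^2*(g + 2)*(g^2 - 4*g - 5) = (g - 3)^2*(g + 1)*(g + 2)*(g - 5)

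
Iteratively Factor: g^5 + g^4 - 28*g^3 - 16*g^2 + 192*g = (g - 3)*(g^4 + 4*g^3 - 16*g^2 - 64*g) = (g - 3)*(g + 4)*(g^3 - 16*g) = g*(g - 3)*(g + 4)*(g^2 - 16) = g*(g - 4)*(g - 3)*(g + 4)*(g + 4)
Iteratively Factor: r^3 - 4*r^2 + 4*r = (r)*(r^2 - 4*r + 4) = r*(r - 2)*(r - 2)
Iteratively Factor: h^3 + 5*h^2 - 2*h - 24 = (h + 3)*(h^2 + 2*h - 8) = (h - 2)*(h + 3)*(h + 4)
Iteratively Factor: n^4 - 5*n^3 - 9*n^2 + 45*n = (n - 5)*(n^3 - 9*n) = (n - 5)*(n - 3)*(n^2 + 3*n) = (n - 5)*(n - 3)*(n + 3)*(n)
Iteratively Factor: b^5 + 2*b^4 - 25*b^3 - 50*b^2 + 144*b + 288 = (b + 3)*(b^4 - b^3 - 22*b^2 + 16*b + 96) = (b - 3)*(b + 3)*(b^3 + 2*b^2 - 16*b - 32) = (b - 4)*(b - 3)*(b + 3)*(b^2 + 6*b + 8) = (b - 4)*(b - 3)*(b + 3)*(b + 4)*(b + 2)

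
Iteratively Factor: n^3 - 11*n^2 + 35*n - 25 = (n - 1)*(n^2 - 10*n + 25) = (n - 5)*(n - 1)*(n - 5)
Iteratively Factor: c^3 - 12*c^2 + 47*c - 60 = (c - 5)*(c^2 - 7*c + 12) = (c - 5)*(c - 4)*(c - 3)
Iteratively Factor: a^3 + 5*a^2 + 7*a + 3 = (a + 3)*(a^2 + 2*a + 1) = (a + 1)*(a + 3)*(a + 1)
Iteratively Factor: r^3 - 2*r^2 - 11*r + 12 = (r - 4)*(r^2 + 2*r - 3) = (r - 4)*(r - 1)*(r + 3)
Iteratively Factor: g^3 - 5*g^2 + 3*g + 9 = (g - 3)*(g^2 - 2*g - 3) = (g - 3)*(g + 1)*(g - 3)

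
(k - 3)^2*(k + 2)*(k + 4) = k^4 - 19*k^2 + 6*k + 72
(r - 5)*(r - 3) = r^2 - 8*r + 15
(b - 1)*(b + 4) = b^2 + 3*b - 4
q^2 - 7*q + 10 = (q - 5)*(q - 2)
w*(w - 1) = w^2 - w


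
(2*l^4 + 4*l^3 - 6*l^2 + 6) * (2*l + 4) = 4*l^5 + 16*l^4 + 4*l^3 - 24*l^2 + 12*l + 24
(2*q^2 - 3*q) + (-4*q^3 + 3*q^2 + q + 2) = -4*q^3 + 5*q^2 - 2*q + 2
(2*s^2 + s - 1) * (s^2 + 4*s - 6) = 2*s^4 + 9*s^3 - 9*s^2 - 10*s + 6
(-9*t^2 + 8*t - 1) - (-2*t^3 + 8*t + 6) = 2*t^3 - 9*t^2 - 7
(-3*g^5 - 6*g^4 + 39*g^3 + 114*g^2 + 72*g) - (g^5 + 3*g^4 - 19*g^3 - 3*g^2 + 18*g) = -4*g^5 - 9*g^4 + 58*g^3 + 117*g^2 + 54*g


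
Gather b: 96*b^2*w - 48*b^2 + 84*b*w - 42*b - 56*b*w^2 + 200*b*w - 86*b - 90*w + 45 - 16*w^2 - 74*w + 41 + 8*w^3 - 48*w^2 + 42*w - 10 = b^2*(96*w - 48) + b*(-56*w^2 + 284*w - 128) + 8*w^3 - 64*w^2 - 122*w + 76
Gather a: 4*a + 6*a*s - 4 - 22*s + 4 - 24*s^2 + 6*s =a*(6*s + 4) - 24*s^2 - 16*s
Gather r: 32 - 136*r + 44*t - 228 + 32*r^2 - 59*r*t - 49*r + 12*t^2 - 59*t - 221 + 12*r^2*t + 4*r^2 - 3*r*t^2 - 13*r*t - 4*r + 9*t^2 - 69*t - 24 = r^2*(12*t + 36) + r*(-3*t^2 - 72*t - 189) + 21*t^2 - 84*t - 441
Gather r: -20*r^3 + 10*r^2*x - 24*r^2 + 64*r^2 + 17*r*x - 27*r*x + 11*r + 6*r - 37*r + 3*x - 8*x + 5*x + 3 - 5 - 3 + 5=-20*r^3 + r^2*(10*x + 40) + r*(-10*x - 20)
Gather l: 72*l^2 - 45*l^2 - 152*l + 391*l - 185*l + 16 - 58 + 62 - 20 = 27*l^2 + 54*l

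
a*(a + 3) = a^2 + 3*a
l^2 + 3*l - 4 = (l - 1)*(l + 4)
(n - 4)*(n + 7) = n^2 + 3*n - 28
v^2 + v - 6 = (v - 2)*(v + 3)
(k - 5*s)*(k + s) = k^2 - 4*k*s - 5*s^2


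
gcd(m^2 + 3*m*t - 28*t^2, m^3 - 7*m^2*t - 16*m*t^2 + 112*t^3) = -m + 4*t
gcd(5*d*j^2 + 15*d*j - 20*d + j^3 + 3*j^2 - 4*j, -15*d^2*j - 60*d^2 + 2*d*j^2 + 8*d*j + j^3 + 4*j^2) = 5*d*j + 20*d + j^2 + 4*j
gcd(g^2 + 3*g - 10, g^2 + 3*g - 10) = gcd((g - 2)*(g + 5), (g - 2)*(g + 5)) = g^2 + 3*g - 10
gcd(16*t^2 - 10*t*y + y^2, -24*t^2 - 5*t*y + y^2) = -8*t + y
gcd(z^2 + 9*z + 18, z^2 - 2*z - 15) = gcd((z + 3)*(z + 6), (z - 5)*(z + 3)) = z + 3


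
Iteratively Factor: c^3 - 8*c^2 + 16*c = (c)*(c^2 - 8*c + 16) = c*(c - 4)*(c - 4)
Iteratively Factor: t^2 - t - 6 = (t + 2)*(t - 3)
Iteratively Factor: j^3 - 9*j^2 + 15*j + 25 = (j - 5)*(j^2 - 4*j - 5) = (j - 5)^2*(j + 1)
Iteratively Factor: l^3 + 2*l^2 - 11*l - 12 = (l - 3)*(l^2 + 5*l + 4) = (l - 3)*(l + 4)*(l + 1)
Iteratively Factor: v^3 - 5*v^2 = (v - 5)*(v^2) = v*(v - 5)*(v)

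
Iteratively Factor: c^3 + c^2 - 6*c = (c + 3)*(c^2 - 2*c) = (c - 2)*(c + 3)*(c)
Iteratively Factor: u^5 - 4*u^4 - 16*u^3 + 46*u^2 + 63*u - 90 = (u - 1)*(u^4 - 3*u^3 - 19*u^2 + 27*u + 90) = (u - 1)*(u + 3)*(u^3 - 6*u^2 - u + 30) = (u - 1)*(u + 2)*(u + 3)*(u^2 - 8*u + 15) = (u - 5)*(u - 1)*(u + 2)*(u + 3)*(u - 3)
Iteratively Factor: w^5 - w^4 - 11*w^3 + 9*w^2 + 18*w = (w - 2)*(w^4 + w^3 - 9*w^2 - 9*w) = (w - 2)*(w + 3)*(w^3 - 2*w^2 - 3*w) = (w - 3)*(w - 2)*(w + 3)*(w^2 + w) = (w - 3)*(w - 2)*(w + 1)*(w + 3)*(w)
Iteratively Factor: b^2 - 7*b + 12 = (b - 3)*(b - 4)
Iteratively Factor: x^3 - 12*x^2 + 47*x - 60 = (x - 4)*(x^2 - 8*x + 15) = (x - 4)*(x - 3)*(x - 5)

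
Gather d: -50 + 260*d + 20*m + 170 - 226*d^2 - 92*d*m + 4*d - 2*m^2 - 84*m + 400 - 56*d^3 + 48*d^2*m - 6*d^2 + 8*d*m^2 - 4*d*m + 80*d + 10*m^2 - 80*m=-56*d^3 + d^2*(48*m - 232) + d*(8*m^2 - 96*m + 344) + 8*m^2 - 144*m + 520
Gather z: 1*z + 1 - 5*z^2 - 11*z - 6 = -5*z^2 - 10*z - 5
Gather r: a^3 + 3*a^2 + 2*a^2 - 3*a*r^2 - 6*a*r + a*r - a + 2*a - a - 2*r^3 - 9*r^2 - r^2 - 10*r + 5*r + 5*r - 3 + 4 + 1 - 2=a^3 + 5*a^2 - 5*a*r - 2*r^3 + r^2*(-3*a - 10)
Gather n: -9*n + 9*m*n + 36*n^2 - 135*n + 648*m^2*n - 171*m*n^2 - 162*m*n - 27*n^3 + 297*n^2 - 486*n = -27*n^3 + n^2*(333 - 171*m) + n*(648*m^2 - 153*m - 630)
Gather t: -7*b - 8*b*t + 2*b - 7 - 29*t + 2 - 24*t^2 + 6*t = -5*b - 24*t^2 + t*(-8*b - 23) - 5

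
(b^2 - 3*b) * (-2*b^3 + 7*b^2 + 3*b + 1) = -2*b^5 + 13*b^4 - 18*b^3 - 8*b^2 - 3*b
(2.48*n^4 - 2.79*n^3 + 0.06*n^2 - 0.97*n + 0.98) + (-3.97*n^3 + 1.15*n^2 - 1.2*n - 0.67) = 2.48*n^4 - 6.76*n^3 + 1.21*n^2 - 2.17*n + 0.31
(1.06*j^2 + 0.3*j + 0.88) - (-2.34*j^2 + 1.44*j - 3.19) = 3.4*j^2 - 1.14*j + 4.07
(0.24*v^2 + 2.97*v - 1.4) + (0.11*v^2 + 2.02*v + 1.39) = 0.35*v^2 + 4.99*v - 0.01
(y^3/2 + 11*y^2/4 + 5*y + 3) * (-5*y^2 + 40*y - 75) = -5*y^5/2 + 25*y^4/4 + 95*y^3/2 - 85*y^2/4 - 255*y - 225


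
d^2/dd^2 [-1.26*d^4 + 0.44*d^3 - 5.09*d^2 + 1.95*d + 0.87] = -15.12*d^2 + 2.64*d - 10.18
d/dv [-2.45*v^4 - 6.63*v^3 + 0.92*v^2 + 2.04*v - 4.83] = -9.8*v^3 - 19.89*v^2 + 1.84*v + 2.04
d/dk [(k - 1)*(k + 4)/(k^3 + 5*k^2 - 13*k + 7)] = (-k^2 - 8*k - 31)/(k^4 + 12*k^3 + 22*k^2 - 84*k + 49)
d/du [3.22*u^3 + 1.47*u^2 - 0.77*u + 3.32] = 9.66*u^2 + 2.94*u - 0.77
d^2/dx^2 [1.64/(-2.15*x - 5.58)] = -15.1618/(2.15*x + 5.58)^3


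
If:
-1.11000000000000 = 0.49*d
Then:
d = -2.27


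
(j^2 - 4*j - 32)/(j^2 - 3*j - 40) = (j + 4)/(j + 5)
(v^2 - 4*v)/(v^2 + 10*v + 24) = v*(v - 4)/(v^2 + 10*v + 24)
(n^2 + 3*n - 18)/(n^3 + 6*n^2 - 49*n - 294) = (n - 3)/(n^2 - 49)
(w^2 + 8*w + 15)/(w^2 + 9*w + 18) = (w + 5)/(w + 6)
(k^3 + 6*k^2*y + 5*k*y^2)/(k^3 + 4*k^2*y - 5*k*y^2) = (-k - y)/(-k + y)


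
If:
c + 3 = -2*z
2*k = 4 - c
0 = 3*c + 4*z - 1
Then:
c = 7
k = -3/2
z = -5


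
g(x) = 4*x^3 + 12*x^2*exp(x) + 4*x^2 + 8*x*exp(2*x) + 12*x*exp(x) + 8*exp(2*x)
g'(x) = 12*x^2*exp(x) + 12*x^2 + 16*x*exp(2*x) + 36*x*exp(x) + 8*x + 24*exp(2*x) + 12*exp(x)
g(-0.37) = 0.82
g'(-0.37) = 7.53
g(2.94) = 14043.73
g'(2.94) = 29737.07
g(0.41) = 37.01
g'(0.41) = 118.05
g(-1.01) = -0.01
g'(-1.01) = 0.79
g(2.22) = 3037.09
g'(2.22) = 6513.57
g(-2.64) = -42.08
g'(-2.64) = 62.46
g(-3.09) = -76.33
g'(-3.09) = 90.50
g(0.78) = 108.44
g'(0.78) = 290.50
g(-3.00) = -68.45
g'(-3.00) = 84.54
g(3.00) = 15946.04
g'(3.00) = 33758.38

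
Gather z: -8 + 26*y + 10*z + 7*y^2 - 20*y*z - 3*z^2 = 7*y^2 + 26*y - 3*z^2 + z*(10 - 20*y) - 8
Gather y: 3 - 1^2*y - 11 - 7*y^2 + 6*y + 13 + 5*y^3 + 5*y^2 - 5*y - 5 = 5*y^3 - 2*y^2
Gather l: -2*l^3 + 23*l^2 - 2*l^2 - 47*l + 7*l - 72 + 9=-2*l^3 + 21*l^2 - 40*l - 63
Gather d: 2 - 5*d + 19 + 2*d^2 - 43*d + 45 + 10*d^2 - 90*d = 12*d^2 - 138*d + 66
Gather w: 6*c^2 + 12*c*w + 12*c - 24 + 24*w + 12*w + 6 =6*c^2 + 12*c + w*(12*c + 36) - 18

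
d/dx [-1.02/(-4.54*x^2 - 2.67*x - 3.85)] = (-9.2616*x - 2.7234)/(4.54*x^2 + 2.67*x + 3.85)^2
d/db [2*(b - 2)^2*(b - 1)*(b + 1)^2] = 2*b*(5*b^3 - 12*b^2 - 3*b + 14)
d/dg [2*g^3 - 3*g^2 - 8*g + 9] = 6*g^2 - 6*g - 8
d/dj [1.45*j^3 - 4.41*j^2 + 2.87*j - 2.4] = 4.35*j^2 - 8.82*j + 2.87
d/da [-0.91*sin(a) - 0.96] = -0.91*cos(a)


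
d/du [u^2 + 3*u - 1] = 2*u + 3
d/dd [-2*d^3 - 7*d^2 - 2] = 2*d*(-3*d - 7)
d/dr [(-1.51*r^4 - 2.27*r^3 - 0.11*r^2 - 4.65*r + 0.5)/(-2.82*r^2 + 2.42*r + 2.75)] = (8.5164*r^5 - 4.5612*r^4 - 27.5968*r^3 - 32.1067*r^2 + 2.215*r - 13.9975)/(7.9524*r^4 - 13.6488*r^3 - 9.6536*r^2 + 13.31*r + 7.5625)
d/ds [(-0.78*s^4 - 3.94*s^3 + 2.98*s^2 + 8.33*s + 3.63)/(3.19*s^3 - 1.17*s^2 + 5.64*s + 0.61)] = (-2.4882*s^6 + 1.8252*s^5 - 18.094*s^4 - 99.4918*s^3 - 15.396*s^2 + 12.1298*s - 15.3919)/(10.1761*s^6 - 7.4646*s^5 + 37.3521*s^4 - 9.3058*s^3 + 30.3822*s^2 + 6.8808*s + 0.3721)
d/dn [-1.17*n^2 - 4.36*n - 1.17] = -2.34*n - 4.36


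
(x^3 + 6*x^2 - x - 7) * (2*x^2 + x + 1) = 2*x^5 + 13*x^4 + 5*x^3 - 9*x^2 - 8*x - 7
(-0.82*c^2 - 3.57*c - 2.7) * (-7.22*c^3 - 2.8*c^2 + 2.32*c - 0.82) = 5.9204*c^5 + 28.0714*c^4 + 27.5876*c^3 - 0.0499999999999989*c^2 - 3.3366*c + 2.214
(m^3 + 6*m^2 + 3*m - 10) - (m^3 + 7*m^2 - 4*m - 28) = -m^2 + 7*m + 18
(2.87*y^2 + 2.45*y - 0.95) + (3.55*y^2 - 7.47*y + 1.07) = 6.42*y^2 - 5.02*y + 0.12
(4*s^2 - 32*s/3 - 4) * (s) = 4*s^3 - 32*s^2/3 - 4*s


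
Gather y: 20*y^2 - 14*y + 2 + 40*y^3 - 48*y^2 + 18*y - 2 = 40*y^3 - 28*y^2 + 4*y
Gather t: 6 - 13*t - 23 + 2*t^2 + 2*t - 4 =2*t^2 - 11*t - 21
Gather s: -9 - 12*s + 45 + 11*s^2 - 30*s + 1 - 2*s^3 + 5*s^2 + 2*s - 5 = -2*s^3 + 16*s^2 - 40*s + 32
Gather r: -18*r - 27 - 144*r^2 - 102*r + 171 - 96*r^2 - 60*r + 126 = -240*r^2 - 180*r + 270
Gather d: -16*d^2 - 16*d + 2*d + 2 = -16*d^2 - 14*d + 2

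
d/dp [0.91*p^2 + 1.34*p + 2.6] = 1.82*p + 1.34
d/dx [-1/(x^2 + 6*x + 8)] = 2*(x + 3)/(x^2 + 6*x + 8)^2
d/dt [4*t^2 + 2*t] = 8*t + 2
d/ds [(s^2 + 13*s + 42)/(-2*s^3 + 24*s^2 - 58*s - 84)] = (s^4 + 26*s^3 - 59*s^2 - 1092*s + 672)/(2*(s^6 - 24*s^5 + 202*s^4 - 612*s^3 - 167*s^2 + 2436*s + 1764))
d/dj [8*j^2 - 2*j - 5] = 16*j - 2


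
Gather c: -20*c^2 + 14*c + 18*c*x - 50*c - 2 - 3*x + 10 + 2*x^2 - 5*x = -20*c^2 + c*(18*x - 36) + 2*x^2 - 8*x + 8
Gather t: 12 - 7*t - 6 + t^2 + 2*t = t^2 - 5*t + 6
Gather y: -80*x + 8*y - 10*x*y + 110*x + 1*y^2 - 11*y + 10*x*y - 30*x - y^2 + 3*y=0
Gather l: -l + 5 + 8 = 13 - l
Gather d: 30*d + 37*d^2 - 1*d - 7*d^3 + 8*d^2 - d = -7*d^3 + 45*d^2 + 28*d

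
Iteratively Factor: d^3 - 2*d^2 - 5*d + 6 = (d - 1)*(d^2 - d - 6) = (d - 3)*(d - 1)*(d + 2)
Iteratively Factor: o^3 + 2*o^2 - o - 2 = (o - 1)*(o^2 + 3*o + 2) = (o - 1)*(o + 1)*(o + 2)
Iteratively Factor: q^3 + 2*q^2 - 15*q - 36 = (q + 3)*(q^2 - q - 12) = (q - 4)*(q + 3)*(q + 3)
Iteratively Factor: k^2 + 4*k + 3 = (k + 1)*(k + 3)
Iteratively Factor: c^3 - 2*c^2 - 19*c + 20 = (c + 4)*(c^2 - 6*c + 5) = (c - 5)*(c + 4)*(c - 1)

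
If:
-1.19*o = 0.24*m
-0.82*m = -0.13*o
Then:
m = 0.00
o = 0.00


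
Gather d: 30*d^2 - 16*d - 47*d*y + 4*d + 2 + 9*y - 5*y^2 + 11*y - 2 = 30*d^2 + d*(-47*y - 12) - 5*y^2 + 20*y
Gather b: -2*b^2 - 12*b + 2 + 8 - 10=-2*b^2 - 12*b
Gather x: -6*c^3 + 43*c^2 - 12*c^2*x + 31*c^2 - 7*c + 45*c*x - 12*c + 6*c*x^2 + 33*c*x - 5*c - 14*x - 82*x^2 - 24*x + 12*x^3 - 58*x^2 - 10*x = -6*c^3 + 74*c^2 - 24*c + 12*x^3 + x^2*(6*c - 140) + x*(-12*c^2 + 78*c - 48)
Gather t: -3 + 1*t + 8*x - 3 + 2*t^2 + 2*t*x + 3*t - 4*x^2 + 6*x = 2*t^2 + t*(2*x + 4) - 4*x^2 + 14*x - 6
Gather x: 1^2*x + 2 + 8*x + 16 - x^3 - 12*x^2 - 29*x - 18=-x^3 - 12*x^2 - 20*x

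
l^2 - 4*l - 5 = (l - 5)*(l + 1)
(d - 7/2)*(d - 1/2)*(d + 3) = d^3 - d^2 - 41*d/4 + 21/4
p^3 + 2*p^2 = p^2*(p + 2)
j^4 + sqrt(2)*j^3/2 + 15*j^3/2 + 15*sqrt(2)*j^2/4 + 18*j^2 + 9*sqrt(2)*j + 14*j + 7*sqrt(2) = (j + 2)^2*(j + 7/2)*(j + sqrt(2)/2)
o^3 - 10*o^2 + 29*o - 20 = (o - 5)*(o - 4)*(o - 1)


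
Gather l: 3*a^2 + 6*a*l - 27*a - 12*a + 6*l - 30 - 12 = 3*a^2 - 39*a + l*(6*a + 6) - 42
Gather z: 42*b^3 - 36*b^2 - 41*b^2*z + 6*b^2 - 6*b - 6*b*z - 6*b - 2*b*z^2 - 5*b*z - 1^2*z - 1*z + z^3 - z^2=42*b^3 - 30*b^2 - 12*b + z^3 + z^2*(-2*b - 1) + z*(-41*b^2 - 11*b - 2)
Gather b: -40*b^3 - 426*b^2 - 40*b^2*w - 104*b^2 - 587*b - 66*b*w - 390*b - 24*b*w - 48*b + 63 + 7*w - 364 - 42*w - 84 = -40*b^3 + b^2*(-40*w - 530) + b*(-90*w - 1025) - 35*w - 385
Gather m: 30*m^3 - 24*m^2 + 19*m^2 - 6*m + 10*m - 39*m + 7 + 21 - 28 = 30*m^3 - 5*m^2 - 35*m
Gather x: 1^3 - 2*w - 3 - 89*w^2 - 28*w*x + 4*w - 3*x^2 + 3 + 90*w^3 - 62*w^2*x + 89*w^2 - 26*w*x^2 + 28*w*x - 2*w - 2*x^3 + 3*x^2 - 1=90*w^3 - 62*w^2*x - 26*w*x^2 - 2*x^3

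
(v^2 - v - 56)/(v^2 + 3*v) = (v^2 - v - 56)/(v*(v + 3))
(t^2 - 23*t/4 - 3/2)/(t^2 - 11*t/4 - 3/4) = (t - 6)/(t - 3)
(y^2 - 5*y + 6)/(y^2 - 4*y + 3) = (y - 2)/(y - 1)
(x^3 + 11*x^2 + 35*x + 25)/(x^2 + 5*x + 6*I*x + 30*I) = (x^2 + 6*x + 5)/(x + 6*I)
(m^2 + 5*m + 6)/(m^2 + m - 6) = (m + 2)/(m - 2)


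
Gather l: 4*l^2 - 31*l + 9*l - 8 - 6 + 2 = 4*l^2 - 22*l - 12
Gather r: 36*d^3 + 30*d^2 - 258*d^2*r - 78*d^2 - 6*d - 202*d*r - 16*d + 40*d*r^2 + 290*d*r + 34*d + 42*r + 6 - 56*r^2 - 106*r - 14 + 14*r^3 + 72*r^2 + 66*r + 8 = 36*d^3 - 48*d^2 + 12*d + 14*r^3 + r^2*(40*d + 16) + r*(-258*d^2 + 88*d + 2)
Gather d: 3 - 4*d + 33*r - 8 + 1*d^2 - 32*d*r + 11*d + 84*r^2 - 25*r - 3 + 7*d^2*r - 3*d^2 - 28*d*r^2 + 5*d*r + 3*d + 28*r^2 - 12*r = d^2*(7*r - 2) + d*(-28*r^2 - 27*r + 10) + 112*r^2 - 4*r - 8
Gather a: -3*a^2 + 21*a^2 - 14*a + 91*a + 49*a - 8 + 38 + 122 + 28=18*a^2 + 126*a + 180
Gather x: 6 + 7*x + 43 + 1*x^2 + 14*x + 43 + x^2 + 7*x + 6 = 2*x^2 + 28*x + 98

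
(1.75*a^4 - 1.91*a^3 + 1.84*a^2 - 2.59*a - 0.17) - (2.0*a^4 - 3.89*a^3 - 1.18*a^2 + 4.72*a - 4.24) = -0.25*a^4 + 1.98*a^3 + 3.02*a^2 - 7.31*a + 4.07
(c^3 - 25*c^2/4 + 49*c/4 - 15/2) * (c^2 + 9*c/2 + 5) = c^5 - 7*c^4/4 - 87*c^3/8 + 131*c^2/8 + 55*c/2 - 75/2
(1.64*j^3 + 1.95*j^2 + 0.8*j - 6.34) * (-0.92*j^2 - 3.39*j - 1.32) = -1.5088*j^5 - 7.3536*j^4 - 9.5113*j^3 + 0.5468*j^2 + 20.4366*j + 8.3688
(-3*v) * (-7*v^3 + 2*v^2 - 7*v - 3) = 21*v^4 - 6*v^3 + 21*v^2 + 9*v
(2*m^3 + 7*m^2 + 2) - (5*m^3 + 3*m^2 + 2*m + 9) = -3*m^3 + 4*m^2 - 2*m - 7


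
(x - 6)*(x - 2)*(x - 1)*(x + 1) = x^4 - 8*x^3 + 11*x^2 + 8*x - 12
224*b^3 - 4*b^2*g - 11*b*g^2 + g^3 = (-8*b + g)*(-7*b + g)*(4*b + g)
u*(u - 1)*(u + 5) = u^3 + 4*u^2 - 5*u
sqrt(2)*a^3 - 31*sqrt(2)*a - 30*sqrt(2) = (a - 6)*(a + 5)*(sqrt(2)*a + sqrt(2))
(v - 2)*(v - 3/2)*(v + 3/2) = v^3 - 2*v^2 - 9*v/4 + 9/2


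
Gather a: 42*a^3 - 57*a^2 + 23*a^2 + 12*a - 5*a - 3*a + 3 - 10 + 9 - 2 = 42*a^3 - 34*a^2 + 4*a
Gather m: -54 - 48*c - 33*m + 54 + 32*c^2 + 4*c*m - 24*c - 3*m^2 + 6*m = 32*c^2 - 72*c - 3*m^2 + m*(4*c - 27)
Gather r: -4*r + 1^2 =1 - 4*r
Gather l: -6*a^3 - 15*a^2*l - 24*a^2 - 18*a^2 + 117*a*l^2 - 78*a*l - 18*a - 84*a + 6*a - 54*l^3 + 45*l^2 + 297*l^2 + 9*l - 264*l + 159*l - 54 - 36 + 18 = -6*a^3 - 42*a^2 - 96*a - 54*l^3 + l^2*(117*a + 342) + l*(-15*a^2 - 78*a - 96) - 72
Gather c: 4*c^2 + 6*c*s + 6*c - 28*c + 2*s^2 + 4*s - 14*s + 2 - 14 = 4*c^2 + c*(6*s - 22) + 2*s^2 - 10*s - 12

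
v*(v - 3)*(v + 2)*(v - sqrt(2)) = v^4 - sqrt(2)*v^3 - v^3 - 6*v^2 + sqrt(2)*v^2 + 6*sqrt(2)*v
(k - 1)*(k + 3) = k^2 + 2*k - 3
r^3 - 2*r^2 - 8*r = r*(r - 4)*(r + 2)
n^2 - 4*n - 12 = (n - 6)*(n + 2)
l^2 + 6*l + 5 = (l + 1)*(l + 5)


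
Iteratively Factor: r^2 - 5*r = (r)*(r - 5)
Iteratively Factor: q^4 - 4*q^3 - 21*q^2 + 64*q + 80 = (q - 5)*(q^3 + q^2 - 16*q - 16) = (q - 5)*(q - 4)*(q^2 + 5*q + 4) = (q - 5)*(q - 4)*(q + 4)*(q + 1)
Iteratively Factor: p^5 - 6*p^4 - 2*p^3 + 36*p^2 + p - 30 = (p + 1)*(p^4 - 7*p^3 + 5*p^2 + 31*p - 30) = (p + 1)*(p + 2)*(p^3 - 9*p^2 + 23*p - 15) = (p - 3)*(p + 1)*(p + 2)*(p^2 - 6*p + 5) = (p - 3)*(p - 1)*(p + 1)*(p + 2)*(p - 5)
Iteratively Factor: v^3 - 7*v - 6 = (v + 2)*(v^2 - 2*v - 3) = (v - 3)*(v + 2)*(v + 1)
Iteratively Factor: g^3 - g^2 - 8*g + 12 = (g - 2)*(g^2 + g - 6) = (g - 2)*(g + 3)*(g - 2)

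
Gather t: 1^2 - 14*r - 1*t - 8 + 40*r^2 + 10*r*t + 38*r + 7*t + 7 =40*r^2 + 24*r + t*(10*r + 6)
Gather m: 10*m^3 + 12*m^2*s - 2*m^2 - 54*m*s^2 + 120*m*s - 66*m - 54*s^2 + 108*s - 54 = 10*m^3 + m^2*(12*s - 2) + m*(-54*s^2 + 120*s - 66) - 54*s^2 + 108*s - 54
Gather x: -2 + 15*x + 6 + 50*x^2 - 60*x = 50*x^2 - 45*x + 4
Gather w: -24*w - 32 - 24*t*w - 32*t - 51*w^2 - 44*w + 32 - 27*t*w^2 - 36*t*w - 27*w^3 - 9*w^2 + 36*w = -32*t - 27*w^3 + w^2*(-27*t - 60) + w*(-60*t - 32)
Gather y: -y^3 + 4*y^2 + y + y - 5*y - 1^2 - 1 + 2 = -y^3 + 4*y^2 - 3*y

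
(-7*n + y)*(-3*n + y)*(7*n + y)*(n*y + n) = 147*n^4*y + 147*n^4 - 49*n^3*y^2 - 49*n^3*y - 3*n^2*y^3 - 3*n^2*y^2 + n*y^4 + n*y^3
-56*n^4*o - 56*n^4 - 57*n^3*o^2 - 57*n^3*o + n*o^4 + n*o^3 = (-8*n + o)*(n + o)*(7*n + o)*(n*o + n)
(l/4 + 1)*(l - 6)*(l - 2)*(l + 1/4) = l^4/4 - 15*l^3/16 - 21*l^2/4 + 43*l/4 + 3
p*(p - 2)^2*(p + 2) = p^4 - 2*p^3 - 4*p^2 + 8*p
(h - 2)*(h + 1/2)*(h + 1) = h^3 - h^2/2 - 5*h/2 - 1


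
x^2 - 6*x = x*(x - 6)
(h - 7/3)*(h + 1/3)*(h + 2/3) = h^3 - 4*h^2/3 - 19*h/9 - 14/27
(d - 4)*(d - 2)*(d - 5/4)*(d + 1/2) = d^4 - 27*d^3/4 + 95*d^2/8 - 9*d/4 - 5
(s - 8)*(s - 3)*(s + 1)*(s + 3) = s^4 - 7*s^3 - 17*s^2 + 63*s + 72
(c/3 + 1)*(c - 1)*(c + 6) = c^3/3 + 8*c^2/3 + 3*c - 6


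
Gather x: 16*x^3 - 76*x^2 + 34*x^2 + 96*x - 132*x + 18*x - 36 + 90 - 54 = 16*x^3 - 42*x^2 - 18*x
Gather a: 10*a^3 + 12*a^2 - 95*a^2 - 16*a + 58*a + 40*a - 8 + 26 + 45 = 10*a^3 - 83*a^2 + 82*a + 63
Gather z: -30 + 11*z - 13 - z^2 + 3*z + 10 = -z^2 + 14*z - 33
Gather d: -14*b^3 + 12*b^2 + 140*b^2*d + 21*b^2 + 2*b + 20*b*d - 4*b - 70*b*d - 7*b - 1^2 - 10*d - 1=-14*b^3 + 33*b^2 - 9*b + d*(140*b^2 - 50*b - 10) - 2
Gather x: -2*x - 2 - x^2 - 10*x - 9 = -x^2 - 12*x - 11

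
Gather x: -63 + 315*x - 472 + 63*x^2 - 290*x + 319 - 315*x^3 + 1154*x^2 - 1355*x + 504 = -315*x^3 + 1217*x^2 - 1330*x + 288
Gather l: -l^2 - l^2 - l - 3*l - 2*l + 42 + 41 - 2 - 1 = -2*l^2 - 6*l + 80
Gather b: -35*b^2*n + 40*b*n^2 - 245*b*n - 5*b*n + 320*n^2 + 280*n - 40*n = -35*b^2*n + b*(40*n^2 - 250*n) + 320*n^2 + 240*n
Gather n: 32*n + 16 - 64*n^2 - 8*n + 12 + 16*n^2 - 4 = -48*n^2 + 24*n + 24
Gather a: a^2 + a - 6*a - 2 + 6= a^2 - 5*a + 4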